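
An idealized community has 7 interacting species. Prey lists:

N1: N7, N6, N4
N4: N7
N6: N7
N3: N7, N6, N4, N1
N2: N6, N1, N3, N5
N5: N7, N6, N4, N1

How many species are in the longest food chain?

5 species

One longest chain: N7 → N6 → N1 → N3 → N2.
It has 5 species and 4 links.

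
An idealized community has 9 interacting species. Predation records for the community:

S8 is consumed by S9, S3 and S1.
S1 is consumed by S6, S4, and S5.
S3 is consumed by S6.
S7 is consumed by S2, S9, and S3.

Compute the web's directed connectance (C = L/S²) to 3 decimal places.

C = 0.123

The web has S = 9 species and L = 10 feeding links.
C = L / S² = 10 / 81 = 0.1235 ≈ 0.123.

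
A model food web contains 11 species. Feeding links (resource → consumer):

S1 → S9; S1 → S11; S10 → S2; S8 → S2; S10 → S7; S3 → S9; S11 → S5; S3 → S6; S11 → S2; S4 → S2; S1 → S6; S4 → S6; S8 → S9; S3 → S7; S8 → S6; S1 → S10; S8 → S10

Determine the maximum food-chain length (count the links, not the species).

One longest chain: S1 → S11 → S5.
It has 3 species and 2 links.

2 links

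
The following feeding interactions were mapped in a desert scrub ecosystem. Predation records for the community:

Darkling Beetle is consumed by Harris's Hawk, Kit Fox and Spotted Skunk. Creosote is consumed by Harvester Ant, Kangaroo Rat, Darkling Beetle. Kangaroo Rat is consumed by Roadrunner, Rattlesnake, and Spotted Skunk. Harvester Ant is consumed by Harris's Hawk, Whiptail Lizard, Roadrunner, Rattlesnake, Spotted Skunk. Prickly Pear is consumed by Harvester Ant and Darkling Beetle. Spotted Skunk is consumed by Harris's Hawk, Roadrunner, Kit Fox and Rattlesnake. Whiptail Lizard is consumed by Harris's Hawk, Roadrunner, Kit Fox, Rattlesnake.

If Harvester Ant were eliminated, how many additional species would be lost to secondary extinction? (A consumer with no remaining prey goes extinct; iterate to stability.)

1

Remove Harvester Ant.
Round 1: Whiptail Lizard (all prey gone) → extinct.
No further losses. Total secondary extinctions: 1.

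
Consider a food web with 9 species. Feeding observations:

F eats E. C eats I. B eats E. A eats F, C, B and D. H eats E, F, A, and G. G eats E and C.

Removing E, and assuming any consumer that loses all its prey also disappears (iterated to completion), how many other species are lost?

Remove E.
Round 1: B (all prey gone), F (all prey gone) → extinct.
No further losses. Total secondary extinctions: 2.

2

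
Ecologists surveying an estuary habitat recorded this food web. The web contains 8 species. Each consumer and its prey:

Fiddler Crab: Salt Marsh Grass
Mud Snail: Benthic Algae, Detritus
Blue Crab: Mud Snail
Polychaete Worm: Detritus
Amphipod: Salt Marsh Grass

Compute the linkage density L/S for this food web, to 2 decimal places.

L/S = 0.75

There are L = 6 links among S = 8 species.
L/S = 6/8 = 0.7500 ≈ 0.75.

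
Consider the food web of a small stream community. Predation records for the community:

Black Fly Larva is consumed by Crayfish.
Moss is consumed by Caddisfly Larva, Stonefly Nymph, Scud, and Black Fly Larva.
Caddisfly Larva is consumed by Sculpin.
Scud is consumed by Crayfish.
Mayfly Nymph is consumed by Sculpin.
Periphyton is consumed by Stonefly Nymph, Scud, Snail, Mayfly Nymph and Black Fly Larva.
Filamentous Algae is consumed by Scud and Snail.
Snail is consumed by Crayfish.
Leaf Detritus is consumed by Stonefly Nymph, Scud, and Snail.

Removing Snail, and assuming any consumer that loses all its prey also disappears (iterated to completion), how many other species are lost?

Remove Snail.
Every predator of it retains at least one other prey: Crayfish still has Scud, Black Fly Larva.
No consumer loses all prey, so no secondary extinctions occur.

0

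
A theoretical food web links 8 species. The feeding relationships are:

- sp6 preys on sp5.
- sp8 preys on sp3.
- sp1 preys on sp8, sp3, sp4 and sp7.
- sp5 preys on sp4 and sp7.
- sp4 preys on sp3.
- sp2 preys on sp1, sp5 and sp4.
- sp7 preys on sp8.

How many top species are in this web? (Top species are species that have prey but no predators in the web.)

Top species (has prey, but nothing eats it): sp6, sp2.
Count: 2.

2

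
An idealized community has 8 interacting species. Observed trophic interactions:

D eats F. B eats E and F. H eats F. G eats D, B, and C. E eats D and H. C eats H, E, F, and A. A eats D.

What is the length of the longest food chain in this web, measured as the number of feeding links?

4 links

One longest chain: F → D → E → B → G.
It has 5 species and 4 links.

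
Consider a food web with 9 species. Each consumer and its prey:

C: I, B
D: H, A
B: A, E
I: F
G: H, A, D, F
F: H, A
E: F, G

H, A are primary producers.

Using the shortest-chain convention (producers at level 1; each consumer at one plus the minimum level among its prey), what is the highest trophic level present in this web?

Producers (level 1): H, A.
Following each consumer down to its lowest-level prey: H → F → I (levels 1 through 3).
All prey of I (F 2) are at level 2 or above, so I is at level 1 + 2 = 3.
Every consumer has at least one prey at level 2 or below, so none exceeds level 3.

3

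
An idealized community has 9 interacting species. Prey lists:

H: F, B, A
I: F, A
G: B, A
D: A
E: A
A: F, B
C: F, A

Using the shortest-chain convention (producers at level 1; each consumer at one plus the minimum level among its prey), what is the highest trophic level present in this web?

3

Producers (level 1): F, B.
Following each consumer down to its lowest-level prey: F → A → E (levels 1 through 3).
All prey of E (A 2) are at level 2 or above, so E is at level 1 + 2 = 3.
Every consumer has at least one prey at level 2 or below, so none exceeds level 3.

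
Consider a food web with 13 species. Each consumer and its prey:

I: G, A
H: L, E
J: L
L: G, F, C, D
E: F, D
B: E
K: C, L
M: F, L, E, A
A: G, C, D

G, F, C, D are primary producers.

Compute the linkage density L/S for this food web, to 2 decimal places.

There are L = 21 links among S = 13 species.
L/S = 21/13 = 1.6154 ≈ 1.62.

L/S = 1.62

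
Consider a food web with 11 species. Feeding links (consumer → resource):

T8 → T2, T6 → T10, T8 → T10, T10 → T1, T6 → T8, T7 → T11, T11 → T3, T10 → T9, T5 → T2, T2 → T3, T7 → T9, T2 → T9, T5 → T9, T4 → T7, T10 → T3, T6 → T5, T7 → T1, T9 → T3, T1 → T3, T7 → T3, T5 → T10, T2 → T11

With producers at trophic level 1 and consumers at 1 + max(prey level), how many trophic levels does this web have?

Producers (level 1): T3.
T3 → T11 → T2 → T8 → T6 gives T6 level 5.
No species has a prey at level 5, so no species reaches level 6.

5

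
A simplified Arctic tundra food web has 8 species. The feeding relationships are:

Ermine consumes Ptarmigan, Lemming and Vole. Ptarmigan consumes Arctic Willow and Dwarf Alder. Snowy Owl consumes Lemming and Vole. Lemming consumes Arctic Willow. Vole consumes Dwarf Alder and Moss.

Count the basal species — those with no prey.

3

Basal species (no prey listed): Moss, Dwarf Alder, Arctic Willow.
Count: 3.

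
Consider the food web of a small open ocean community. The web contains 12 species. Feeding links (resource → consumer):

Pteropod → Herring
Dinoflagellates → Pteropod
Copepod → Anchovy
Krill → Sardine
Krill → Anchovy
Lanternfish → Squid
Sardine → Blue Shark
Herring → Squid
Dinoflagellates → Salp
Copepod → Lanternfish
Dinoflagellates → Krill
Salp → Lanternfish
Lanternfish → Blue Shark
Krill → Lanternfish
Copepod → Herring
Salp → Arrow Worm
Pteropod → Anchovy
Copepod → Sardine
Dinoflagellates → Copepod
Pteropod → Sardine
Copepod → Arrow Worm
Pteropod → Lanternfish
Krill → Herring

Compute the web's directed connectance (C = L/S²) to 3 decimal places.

The web has S = 12 species and L = 23 feeding links.
C = L / S² = 23 / 144 = 0.1597 ≈ 0.160.

C = 0.160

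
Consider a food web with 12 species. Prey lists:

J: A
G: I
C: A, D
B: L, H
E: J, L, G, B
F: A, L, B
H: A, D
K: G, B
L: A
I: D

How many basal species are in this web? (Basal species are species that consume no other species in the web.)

Basal species (no prey listed): A, D.
Count: 2.

2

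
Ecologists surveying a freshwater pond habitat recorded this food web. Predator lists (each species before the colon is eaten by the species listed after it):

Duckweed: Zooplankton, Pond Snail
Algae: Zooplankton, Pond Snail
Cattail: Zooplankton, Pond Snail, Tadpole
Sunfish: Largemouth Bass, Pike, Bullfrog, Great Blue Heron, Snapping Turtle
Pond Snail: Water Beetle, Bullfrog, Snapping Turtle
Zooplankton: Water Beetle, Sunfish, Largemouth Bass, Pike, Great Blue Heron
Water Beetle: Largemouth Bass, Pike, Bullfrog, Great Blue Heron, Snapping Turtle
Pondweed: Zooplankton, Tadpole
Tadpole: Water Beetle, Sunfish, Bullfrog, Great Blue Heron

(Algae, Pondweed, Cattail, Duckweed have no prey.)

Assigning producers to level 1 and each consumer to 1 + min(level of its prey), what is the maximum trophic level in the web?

3

Producers (level 1): Algae, Pondweed, Cattail, Duckweed.
Following each consumer down to its lowest-level prey: Algae → Zooplankton → Pike (levels 1 through 3).
All prey of Pike (Zooplankton 2, Sunfish 3, Water Beetle 3) are at level 2 or above, so Pike is at level 1 + 2 = 3.
Every consumer has at least one prey at level 2 or below, so none exceeds level 3.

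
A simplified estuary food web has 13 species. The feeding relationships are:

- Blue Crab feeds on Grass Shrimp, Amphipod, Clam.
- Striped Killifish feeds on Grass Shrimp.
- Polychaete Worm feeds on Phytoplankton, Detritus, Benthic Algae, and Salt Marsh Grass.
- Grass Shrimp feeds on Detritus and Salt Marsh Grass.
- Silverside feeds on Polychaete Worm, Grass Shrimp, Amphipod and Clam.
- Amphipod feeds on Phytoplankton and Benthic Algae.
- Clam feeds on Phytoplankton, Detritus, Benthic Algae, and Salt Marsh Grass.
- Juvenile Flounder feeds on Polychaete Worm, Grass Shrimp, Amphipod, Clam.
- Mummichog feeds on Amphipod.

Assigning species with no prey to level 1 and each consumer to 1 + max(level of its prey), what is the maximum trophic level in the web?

3

Basal resources (level 1): Benthic Algae, Detritus, Phytoplankton, Salt Marsh Grass.
Benthic Algae → Polychaete Worm → Silverside gives Silverside level 3.
No species has a prey at level 3, so no species reaches level 4.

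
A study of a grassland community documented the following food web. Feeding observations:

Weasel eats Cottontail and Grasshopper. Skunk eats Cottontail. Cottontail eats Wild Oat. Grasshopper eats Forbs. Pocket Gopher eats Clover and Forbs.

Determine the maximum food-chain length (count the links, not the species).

One longest chain: Wild Oat → Cottontail → Weasel.
It has 3 species and 2 links.

2 links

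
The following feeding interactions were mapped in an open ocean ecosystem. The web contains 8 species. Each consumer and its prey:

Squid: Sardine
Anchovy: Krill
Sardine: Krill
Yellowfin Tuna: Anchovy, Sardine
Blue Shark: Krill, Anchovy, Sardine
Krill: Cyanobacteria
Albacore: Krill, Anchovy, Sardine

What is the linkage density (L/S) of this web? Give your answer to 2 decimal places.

There are L = 12 links among S = 8 species.
L/S = 12/8 = 1.5000 ≈ 1.50.

L/S = 1.50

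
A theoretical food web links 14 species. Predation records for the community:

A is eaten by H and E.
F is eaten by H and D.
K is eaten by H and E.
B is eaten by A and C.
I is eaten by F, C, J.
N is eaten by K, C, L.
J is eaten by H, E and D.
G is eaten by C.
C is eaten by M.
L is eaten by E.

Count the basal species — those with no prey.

Basal species (no prey listed): N, I, B, G.
Count: 4.

4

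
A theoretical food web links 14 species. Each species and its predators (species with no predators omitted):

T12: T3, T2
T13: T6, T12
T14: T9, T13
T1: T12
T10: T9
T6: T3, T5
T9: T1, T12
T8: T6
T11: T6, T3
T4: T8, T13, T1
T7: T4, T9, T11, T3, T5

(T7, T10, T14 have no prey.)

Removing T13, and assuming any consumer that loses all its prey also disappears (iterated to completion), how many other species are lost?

Remove T13.
Every predator of it retains at least one other prey: T6 still has T11, T8; T12 still has T9, T1.
No consumer loses all prey, so no secondary extinctions occur.

0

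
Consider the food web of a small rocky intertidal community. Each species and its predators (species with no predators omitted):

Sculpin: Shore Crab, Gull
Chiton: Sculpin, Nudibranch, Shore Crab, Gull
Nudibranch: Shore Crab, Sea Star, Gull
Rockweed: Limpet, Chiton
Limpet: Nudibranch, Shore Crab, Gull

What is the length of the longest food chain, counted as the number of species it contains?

One longest chain: Rockweed → Chiton → Sculpin → Shore Crab.
It has 4 species and 3 links.

4 species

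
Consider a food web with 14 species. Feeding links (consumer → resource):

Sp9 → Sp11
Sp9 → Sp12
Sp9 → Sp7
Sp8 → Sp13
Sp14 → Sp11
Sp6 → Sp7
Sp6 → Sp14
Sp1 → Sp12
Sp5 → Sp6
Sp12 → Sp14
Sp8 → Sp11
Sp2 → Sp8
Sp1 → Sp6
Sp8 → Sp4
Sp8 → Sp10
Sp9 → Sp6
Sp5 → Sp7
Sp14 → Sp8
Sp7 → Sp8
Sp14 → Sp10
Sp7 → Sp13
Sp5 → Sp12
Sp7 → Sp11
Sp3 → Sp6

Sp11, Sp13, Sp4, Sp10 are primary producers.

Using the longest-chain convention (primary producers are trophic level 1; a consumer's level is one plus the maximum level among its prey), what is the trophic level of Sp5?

Trophic level 5

Sp11 is a producer → level 1.
Sp8 eats Sp11 (level 1); other prey at levels: Sp13 1, Sp4 1, Sp10 1 → level 2.
Sp14 eats Sp8 (level 2); other prey at levels: Sp11 1, Sp10 1 → level 3.
Sp12 eats Sp14 → level 4.
Sp5 eats Sp12 (level 4); other prey at levels: Sp7 3, Sp6 4 → level 5.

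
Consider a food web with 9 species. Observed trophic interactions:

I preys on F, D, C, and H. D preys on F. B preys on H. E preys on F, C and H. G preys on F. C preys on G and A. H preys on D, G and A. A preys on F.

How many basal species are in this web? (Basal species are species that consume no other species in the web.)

1

Basal species (no prey listed): F.
Count: 1.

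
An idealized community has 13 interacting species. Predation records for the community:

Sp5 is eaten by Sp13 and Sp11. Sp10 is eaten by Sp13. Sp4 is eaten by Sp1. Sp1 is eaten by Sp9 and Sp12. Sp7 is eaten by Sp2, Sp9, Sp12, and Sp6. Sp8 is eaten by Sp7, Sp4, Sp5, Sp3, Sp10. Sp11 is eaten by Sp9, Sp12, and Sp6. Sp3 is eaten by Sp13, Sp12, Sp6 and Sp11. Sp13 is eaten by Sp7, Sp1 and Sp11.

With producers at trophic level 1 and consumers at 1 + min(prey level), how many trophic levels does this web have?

3

Producers (level 1): Sp8.
Following each consumer down to its lowest-level prey: Sp8 → Sp7 → Sp9 (levels 1 through 3).
All prey of Sp9 (Sp7 2, Sp1 3, Sp11 3) are at level 2 or above, so Sp9 is at level 1 + 2 = 3.
Every consumer has at least one prey at level 2 or below, so none exceeds level 3.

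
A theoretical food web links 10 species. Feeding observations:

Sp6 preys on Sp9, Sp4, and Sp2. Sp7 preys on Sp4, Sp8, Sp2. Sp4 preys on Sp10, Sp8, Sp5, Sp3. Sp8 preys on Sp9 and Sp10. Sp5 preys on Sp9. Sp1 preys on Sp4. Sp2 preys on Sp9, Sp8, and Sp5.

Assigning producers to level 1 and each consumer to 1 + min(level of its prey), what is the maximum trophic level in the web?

3

Producers (level 1): Sp3, Sp10, Sp9.
Following each consumer down to its lowest-level prey: Sp3 → Sp4 → Sp1 (levels 1 through 3).
All prey of Sp1 (Sp4 2) are at level 2 or above, so Sp1 is at level 1 + 2 = 3.
Every consumer has at least one prey at level 2 or below, so none exceeds level 3.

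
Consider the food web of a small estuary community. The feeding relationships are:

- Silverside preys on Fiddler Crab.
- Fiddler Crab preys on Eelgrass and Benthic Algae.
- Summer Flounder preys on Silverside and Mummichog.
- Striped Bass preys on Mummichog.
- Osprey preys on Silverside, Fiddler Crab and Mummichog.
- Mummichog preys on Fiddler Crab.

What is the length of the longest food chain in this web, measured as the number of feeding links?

3 links

One longest chain: Eelgrass → Fiddler Crab → Mummichog → Striped Bass.
It has 4 species and 3 links.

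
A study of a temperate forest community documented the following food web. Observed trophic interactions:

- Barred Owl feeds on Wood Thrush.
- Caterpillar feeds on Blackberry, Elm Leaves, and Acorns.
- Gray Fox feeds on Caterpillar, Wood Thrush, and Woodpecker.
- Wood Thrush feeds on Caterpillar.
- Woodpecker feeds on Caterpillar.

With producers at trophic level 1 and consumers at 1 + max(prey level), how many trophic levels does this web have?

Producers (level 1): Blackberry, Elm Leaves, Acorns.
Blackberry → Caterpillar → Woodpecker → Gray Fox gives Gray Fox level 4.
No species has a prey at level 4, so no species reaches level 5.

4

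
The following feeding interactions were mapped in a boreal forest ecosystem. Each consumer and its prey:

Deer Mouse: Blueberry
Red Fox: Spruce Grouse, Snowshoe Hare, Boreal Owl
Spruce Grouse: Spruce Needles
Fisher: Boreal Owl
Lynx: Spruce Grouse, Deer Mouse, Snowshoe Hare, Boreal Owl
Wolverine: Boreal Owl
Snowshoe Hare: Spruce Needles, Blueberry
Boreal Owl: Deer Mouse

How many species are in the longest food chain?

4 species

One longest chain: Blueberry → Deer Mouse → Boreal Owl → Lynx.
It has 4 species and 3 links.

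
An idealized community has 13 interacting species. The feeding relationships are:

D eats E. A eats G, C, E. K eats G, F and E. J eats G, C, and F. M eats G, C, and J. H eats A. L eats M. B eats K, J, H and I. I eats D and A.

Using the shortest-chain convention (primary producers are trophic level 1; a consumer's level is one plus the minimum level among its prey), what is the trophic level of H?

E is a producer → level 1.
A eats E → level 2.
H eats A → level 3.
No prey of H is below level 2, so 3 is the minimum.

Trophic level 3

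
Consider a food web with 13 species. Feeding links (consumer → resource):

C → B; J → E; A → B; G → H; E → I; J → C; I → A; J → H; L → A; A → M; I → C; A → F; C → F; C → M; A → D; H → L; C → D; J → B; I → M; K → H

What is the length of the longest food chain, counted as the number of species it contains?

One longest chain: D → A → L → H → K.
It has 5 species and 4 links.

5 species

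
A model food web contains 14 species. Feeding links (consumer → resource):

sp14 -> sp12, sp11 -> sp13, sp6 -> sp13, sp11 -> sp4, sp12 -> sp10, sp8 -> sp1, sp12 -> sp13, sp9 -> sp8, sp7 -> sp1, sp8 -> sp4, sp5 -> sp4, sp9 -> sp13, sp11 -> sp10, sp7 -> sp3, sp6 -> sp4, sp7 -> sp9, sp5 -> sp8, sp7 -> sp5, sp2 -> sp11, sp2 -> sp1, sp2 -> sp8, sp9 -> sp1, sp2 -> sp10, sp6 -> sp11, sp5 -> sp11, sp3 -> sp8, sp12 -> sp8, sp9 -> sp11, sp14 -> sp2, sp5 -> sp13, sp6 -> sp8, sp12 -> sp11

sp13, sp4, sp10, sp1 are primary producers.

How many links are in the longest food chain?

3 links

One longest chain: sp13 → sp11 → sp2 → sp14.
It has 4 species and 3 links.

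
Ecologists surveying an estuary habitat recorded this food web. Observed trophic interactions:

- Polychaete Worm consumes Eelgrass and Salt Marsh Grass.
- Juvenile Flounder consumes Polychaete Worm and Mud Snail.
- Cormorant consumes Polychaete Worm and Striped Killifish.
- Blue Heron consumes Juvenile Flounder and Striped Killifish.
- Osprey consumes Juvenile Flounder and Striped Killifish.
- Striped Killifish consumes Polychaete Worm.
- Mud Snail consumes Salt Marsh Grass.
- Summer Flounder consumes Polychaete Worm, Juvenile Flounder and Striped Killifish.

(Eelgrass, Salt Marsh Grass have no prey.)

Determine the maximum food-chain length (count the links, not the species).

One longest chain: Eelgrass → Polychaete Worm → Juvenile Flounder → Blue Heron.
It has 4 species and 3 links.

3 links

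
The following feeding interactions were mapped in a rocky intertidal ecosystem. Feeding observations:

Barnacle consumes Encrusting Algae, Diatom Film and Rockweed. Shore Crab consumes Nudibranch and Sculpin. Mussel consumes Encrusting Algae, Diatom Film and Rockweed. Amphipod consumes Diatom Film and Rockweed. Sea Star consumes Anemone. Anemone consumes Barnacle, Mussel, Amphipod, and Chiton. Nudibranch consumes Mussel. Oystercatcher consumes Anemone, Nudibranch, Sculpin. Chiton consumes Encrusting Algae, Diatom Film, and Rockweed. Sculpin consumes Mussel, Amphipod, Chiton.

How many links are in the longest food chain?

3 links

One longest chain: Rockweed → Mussel → Anemone → Sea Star.
It has 4 species and 3 links.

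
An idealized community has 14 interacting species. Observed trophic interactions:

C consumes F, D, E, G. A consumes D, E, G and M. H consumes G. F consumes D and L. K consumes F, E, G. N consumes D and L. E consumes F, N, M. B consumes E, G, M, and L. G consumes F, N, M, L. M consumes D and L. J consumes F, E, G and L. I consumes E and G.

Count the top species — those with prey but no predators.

7

Top species (has prey, but nothing eats it): J, H, I, C, B, K, A.
Count: 7.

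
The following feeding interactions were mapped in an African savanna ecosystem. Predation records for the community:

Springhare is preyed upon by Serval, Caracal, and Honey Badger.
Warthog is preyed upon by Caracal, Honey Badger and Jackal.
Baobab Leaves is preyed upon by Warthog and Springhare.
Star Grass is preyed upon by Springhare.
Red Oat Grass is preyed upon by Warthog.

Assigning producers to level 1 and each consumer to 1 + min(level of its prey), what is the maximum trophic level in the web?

Producers (level 1): Star Grass, Baobab Leaves, Red Oat Grass.
Following each consumer down to its lowest-level prey: Star Grass → Springhare → Serval (levels 1 through 3).
All prey of Serval (Springhare 2) are at level 2 or above, so Serval is at level 1 + 2 = 3.
Every consumer has at least one prey at level 2 or below, so none exceeds level 3.

3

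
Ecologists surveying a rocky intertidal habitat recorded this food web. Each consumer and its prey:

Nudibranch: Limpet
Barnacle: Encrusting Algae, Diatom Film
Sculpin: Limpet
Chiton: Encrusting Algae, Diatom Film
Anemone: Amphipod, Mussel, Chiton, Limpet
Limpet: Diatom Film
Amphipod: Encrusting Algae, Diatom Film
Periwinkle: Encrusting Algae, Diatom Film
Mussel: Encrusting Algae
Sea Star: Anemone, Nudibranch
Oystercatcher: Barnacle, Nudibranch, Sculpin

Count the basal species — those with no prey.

Basal species (no prey listed): Encrusting Algae, Diatom Film.
Count: 2.

2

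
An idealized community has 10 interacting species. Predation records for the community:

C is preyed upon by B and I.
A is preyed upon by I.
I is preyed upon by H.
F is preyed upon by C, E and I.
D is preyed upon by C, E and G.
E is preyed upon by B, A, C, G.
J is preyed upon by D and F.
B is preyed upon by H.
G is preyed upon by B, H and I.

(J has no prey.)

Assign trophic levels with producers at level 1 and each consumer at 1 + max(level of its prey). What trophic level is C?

Trophic level 4

J is a producer → level 1.
F eats J → level 2.
E eats F (level 2); other prey at levels: D 2 → level 3.
C eats E (level 3); other prey at levels: F 2, D 2 → level 4.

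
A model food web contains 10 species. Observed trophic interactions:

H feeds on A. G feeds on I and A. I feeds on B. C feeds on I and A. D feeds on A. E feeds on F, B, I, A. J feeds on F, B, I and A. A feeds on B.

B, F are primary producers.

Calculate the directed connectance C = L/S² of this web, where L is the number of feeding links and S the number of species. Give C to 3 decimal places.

The web has S = 10 species and L = 16 feeding links.
C = L / S² = 16 / 100 = 0.1600 ≈ 0.160.

C = 0.160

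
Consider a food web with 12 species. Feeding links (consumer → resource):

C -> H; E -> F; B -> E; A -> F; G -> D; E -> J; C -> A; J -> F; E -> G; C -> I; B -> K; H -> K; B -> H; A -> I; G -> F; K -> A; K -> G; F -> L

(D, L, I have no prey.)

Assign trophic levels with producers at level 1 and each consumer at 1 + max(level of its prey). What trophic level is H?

Trophic level 5

L is a producer → level 1.
F eats L → level 2.
G eats F (level 2); other prey at levels: D 1 → level 3.
K eats G (level 3); other prey at levels: A 3 → level 4.
H eats K → level 5.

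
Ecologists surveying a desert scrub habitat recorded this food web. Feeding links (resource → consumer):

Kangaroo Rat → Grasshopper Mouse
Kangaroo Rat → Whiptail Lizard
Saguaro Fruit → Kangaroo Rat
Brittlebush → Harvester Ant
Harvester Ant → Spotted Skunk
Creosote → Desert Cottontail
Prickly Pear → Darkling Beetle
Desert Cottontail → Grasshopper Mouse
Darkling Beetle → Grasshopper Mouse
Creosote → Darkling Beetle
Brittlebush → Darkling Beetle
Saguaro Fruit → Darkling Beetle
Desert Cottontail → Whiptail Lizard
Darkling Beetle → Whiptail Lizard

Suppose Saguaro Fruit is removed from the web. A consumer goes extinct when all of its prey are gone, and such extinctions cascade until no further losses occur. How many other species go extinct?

Remove Saguaro Fruit.
Round 1: Kangaroo Rat (all prey gone) → extinct.
No further losses. Total secondary extinctions: 1.

1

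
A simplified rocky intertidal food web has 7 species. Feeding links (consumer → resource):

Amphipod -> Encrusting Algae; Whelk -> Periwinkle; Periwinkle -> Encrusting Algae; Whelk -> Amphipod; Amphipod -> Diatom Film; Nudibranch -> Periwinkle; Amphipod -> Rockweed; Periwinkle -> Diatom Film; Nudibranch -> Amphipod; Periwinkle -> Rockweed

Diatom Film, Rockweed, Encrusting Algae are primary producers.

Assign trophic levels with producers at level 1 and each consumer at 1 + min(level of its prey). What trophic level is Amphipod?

Trophic level 2

Diatom Film is a producer → level 1.
Amphipod eats Diatom Film → level 2.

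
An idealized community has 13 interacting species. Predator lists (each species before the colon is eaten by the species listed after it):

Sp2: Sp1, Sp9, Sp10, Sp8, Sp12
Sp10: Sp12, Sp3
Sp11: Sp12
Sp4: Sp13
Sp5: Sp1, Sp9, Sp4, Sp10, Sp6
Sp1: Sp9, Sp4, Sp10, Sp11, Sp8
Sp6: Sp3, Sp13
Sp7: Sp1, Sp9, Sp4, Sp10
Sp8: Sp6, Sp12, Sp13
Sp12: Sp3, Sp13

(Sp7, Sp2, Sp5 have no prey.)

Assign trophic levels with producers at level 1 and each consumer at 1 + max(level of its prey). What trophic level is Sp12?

Trophic level 4

Sp7 is a producer → level 1.
Sp1 eats Sp7 (level 1); other prey at levels: Sp2 1, Sp5 1 → level 2.
Sp8 eats Sp1 (level 2); other prey at levels: Sp2 1 → level 3.
Sp12 eats Sp8 (level 3); other prey at levels: Sp2 1, Sp10 3, Sp11 3 → level 4.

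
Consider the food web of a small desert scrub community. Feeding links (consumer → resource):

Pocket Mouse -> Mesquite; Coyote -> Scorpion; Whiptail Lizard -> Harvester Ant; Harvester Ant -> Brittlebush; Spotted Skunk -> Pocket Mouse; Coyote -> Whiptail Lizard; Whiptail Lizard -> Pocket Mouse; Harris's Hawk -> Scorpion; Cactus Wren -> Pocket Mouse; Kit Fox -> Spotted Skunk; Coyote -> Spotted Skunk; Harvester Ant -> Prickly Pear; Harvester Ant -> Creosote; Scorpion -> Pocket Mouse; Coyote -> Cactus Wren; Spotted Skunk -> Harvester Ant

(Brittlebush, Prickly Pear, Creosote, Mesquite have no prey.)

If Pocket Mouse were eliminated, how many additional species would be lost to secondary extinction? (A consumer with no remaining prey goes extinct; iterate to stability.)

3

Remove Pocket Mouse.
Round 1: Cactus Wren (all prey gone), Scorpion (all prey gone) → extinct.
Round 2: Harris's Hawk (all prey gone) → extinct.
No further losses. Total secondary extinctions: 3.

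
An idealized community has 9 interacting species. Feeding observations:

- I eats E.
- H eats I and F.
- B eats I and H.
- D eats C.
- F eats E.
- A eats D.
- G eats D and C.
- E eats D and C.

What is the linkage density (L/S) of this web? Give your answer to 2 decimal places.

There are L = 12 links among S = 9 species.
L/S = 12/9 = 1.3333 ≈ 1.33.

L/S = 1.33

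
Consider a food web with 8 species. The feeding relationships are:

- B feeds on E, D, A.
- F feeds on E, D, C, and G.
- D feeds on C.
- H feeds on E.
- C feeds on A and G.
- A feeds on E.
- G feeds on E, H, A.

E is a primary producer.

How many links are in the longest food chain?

One longest chain: E → H → G → C → D → B.
It has 6 species and 5 links.

5 links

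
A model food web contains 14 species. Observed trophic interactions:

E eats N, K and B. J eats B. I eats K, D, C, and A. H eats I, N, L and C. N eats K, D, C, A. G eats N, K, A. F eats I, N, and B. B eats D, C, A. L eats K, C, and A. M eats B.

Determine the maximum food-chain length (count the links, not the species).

2 links

One longest chain: C → I → H.
It has 3 species and 2 links.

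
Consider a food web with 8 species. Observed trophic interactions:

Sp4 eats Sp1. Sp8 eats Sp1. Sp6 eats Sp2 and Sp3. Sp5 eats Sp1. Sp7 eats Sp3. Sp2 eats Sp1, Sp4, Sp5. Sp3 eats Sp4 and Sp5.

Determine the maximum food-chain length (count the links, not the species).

One longest chain: Sp1 → Sp4 → Sp3 → Sp7.
It has 4 species and 3 links.

3 links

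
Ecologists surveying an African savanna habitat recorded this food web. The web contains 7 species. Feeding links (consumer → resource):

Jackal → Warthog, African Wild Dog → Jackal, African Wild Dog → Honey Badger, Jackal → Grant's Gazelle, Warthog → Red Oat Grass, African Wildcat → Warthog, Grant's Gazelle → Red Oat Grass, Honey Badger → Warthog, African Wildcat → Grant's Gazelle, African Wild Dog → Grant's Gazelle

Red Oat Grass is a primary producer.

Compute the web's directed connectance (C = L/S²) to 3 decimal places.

The web has S = 7 species and L = 10 feeding links.
C = L / S² = 10 / 49 = 0.2041 ≈ 0.204.

C = 0.204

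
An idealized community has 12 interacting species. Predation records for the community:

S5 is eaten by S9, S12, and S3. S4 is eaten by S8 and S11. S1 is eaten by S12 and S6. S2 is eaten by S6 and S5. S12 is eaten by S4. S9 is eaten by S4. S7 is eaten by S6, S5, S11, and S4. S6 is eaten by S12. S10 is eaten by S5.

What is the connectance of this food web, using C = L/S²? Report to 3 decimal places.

The web has S = 12 species and L = 17 feeding links.
C = L / S² = 17 / 144 = 0.1181 ≈ 0.118.

C = 0.118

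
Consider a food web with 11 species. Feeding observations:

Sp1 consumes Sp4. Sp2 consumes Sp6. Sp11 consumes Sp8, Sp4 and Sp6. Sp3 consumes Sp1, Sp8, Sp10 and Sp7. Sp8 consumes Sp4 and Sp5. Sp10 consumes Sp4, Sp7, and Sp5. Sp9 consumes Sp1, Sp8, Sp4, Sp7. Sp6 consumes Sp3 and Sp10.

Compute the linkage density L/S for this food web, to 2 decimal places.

L/S = 1.82

There are L = 20 links among S = 11 species.
L/S = 20/11 = 1.8182 ≈ 1.82.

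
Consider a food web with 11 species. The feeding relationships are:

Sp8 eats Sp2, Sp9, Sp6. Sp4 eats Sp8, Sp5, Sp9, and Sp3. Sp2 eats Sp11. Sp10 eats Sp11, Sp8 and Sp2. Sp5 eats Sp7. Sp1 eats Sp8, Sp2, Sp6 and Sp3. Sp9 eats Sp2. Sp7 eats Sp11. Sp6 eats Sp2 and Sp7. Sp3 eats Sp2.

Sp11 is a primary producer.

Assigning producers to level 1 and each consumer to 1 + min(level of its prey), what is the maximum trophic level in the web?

Producers (level 1): Sp11.
Following each consumer down to its lowest-level prey: Sp11 → Sp7 → Sp5 → Sp4 (levels 1 through 4).
All prey of Sp4 (Sp5 3, Sp3 3, Sp9 3, Sp8 3) are at level 3 or above, so Sp4 is at level 1 + 3 = 4.
Every consumer has at least one prey at level 3 or below, so none exceeds level 4.

4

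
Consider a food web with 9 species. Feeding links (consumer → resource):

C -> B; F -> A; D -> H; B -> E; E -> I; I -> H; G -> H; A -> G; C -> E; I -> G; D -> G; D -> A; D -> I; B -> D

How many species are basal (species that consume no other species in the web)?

1

Basal species (no prey listed): H.
Count: 1.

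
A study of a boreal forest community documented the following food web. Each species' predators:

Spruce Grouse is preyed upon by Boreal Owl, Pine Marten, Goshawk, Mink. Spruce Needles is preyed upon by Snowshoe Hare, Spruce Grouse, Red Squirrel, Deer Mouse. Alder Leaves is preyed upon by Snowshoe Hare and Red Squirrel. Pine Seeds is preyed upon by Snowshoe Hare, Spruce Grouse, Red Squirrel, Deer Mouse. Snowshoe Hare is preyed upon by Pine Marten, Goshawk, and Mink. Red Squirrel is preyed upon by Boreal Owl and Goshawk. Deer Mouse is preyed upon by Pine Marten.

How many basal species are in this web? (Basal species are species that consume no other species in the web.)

Basal species (no prey listed): Alder Leaves, Spruce Needles, Pine Seeds.
Count: 3.

3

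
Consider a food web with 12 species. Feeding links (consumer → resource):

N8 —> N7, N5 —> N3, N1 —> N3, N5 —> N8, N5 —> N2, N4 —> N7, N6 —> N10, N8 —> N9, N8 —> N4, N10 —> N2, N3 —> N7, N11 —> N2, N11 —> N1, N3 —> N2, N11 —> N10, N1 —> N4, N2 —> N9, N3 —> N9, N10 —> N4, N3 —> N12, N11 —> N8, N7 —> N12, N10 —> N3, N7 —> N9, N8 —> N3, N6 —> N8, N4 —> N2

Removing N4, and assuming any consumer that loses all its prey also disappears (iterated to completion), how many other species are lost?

Remove N4.
Every predator of it retains at least one other prey: N1 still has N3; N10 still has N2, N3; N8 still has N9, N7, N3.
No consumer loses all prey, so no secondary extinctions occur.

0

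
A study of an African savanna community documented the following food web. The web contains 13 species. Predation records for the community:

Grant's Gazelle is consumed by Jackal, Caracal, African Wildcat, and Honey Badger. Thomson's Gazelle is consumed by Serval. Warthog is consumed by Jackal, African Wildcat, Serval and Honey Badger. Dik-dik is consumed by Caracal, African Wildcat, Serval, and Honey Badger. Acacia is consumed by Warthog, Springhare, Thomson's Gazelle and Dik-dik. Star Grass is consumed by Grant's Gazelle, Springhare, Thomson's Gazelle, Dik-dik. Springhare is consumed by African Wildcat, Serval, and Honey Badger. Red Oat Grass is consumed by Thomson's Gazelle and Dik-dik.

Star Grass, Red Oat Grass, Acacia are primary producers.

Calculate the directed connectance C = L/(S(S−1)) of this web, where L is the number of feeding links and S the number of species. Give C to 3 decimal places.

C = 0.167

The web has S = 13 species and L = 26 feeding links.
C = L / (S(S−1)) = 26 / 156 = 0.1667 ≈ 0.167.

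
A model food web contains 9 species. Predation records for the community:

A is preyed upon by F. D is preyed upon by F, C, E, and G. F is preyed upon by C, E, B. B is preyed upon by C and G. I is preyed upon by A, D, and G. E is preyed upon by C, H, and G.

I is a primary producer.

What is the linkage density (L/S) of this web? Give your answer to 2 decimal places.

L/S = 1.78

There are L = 16 links among S = 9 species.
L/S = 16/9 = 1.7778 ≈ 1.78.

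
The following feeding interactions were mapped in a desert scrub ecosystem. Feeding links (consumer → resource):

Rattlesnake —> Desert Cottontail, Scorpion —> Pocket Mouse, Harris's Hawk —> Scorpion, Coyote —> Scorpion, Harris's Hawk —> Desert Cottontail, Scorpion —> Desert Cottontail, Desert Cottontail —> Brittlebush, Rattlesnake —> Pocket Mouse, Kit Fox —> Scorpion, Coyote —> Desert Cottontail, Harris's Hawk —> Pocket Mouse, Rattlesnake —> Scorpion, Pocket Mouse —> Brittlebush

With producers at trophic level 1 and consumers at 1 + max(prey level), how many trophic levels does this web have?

Producers (level 1): Brittlebush.
Brittlebush → Pocket Mouse → Scorpion → Harris's Hawk gives Harris's Hawk level 4.
No species has a prey at level 4, so no species reaches level 5.

4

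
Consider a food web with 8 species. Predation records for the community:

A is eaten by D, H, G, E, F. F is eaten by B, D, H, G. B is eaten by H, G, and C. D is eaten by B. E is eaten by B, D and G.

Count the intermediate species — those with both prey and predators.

Intermediate species (has both prey and predators): E, F, D, B.
Count: 4.

4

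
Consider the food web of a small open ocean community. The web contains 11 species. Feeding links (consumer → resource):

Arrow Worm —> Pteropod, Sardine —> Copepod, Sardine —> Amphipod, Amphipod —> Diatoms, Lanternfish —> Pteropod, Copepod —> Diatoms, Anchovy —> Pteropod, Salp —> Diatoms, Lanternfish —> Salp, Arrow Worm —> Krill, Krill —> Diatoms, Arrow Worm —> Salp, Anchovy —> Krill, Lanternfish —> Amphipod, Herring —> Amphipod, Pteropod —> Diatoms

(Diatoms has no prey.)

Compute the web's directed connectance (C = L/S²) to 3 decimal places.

The web has S = 11 species and L = 16 feeding links.
C = L / S² = 16 / 121 = 0.1322 ≈ 0.132.

C = 0.132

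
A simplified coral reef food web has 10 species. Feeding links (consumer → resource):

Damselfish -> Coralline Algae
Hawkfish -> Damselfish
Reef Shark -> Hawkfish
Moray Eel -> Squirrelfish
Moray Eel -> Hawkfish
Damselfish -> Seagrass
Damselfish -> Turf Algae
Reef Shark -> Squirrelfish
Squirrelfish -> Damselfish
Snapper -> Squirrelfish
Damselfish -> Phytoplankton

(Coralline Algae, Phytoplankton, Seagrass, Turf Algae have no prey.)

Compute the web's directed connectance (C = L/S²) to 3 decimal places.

C = 0.110

The web has S = 10 species and L = 11 feeding links.
C = L / S² = 11 / 100 = 0.1100 ≈ 0.110.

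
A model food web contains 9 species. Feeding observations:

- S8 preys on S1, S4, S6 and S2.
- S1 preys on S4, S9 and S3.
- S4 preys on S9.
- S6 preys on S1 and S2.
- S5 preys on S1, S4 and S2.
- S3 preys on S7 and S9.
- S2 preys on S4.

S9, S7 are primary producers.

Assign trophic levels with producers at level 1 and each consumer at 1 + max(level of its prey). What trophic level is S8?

S9 is a producer → level 1.
S4 eats S9 → level 2.
S1 eats S4 (level 2); other prey at levels: S9 1, S3 2 → level 3.
S6 eats S1 (level 3); other prey at levels: S2 3 → level 4.
S8 eats S6 (level 4); other prey at levels: S4 2, S1 3, S2 3 → level 5.

Trophic level 5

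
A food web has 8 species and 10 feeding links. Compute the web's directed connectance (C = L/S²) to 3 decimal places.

C = 0.156

The web has S = 8 species and L = 10 feeding links.
C = L / S² = 10 / 64 = 0.1562 ≈ 0.156.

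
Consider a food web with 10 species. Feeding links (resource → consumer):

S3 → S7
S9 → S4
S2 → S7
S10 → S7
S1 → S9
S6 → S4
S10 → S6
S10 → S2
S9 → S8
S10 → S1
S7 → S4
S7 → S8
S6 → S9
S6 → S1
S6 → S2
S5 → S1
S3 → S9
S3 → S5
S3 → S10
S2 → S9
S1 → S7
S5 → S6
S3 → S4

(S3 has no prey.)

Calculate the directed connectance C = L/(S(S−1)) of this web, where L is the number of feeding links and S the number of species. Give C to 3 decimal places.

The web has S = 10 species and L = 23 feeding links.
C = L / (S(S−1)) = 23 / 90 = 0.2556 ≈ 0.256.

C = 0.256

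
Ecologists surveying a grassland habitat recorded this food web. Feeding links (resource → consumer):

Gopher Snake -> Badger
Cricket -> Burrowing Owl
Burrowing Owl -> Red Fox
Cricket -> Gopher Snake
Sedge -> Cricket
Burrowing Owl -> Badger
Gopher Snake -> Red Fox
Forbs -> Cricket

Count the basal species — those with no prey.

2

Basal species (no prey listed): Forbs, Sedge.
Count: 2.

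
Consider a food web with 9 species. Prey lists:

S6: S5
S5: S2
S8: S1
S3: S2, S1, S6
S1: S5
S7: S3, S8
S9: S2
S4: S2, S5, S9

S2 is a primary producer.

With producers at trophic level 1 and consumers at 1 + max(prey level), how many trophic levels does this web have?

Producers (level 1): S2.
S2 → S5 → S1 → S3 → S7 gives S7 level 5.
No species has a prey at level 5, so no species reaches level 6.

5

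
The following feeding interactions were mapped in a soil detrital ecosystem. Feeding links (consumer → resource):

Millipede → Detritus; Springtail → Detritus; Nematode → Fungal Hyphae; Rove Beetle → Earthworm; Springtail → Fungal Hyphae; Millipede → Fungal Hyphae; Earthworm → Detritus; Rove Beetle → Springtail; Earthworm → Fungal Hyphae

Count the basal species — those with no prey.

Basal species (no prey listed): Fungal Hyphae, Detritus.
Count: 2.

2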